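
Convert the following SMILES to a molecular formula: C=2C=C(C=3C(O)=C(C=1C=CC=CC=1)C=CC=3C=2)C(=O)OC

C18H14O3

Heavy atoms from the SMILES: 18 C, 3 O.
Implicit hydrogens by atom environment:
  10 × C (aromatic): 1 H each → 10
  6 × C (aromatic): no H
  2 × O: no H
  1 × C: 3 H
  1 × C: no H
  1 × O: 1 H
  Total hydrogens = 14.
Molecular formula: C18H14O3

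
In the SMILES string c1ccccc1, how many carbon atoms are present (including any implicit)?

The symbol for carbon appears 6 times in the SMILES. Lowercase c denotes aromatic carbon and counts toward C.

6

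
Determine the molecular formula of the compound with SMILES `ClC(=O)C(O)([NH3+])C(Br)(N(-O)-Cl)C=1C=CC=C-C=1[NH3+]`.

[C9H12BrCl2N3O3]2+

Heavy atoms from the SMILES: 1 Br, 9 C, 2 Cl, 3 N, 3 O.
Implicit hydrogens by atom environment:
  4 × C (aromatic): 1 H each → 4
  3 × C: no H
  2 × C (aromatic): no H
  2 × Cl: no H
  2 × N (charge +1): 3 H each → 6
  2 × O: 1 H each → 2
  1 × Br: no H
  1 × N: no H
  1 × O: no H
  Total hydrogens = 12.
Net charge +2.
Molecular formula: [C9H12BrCl2N3O3]2+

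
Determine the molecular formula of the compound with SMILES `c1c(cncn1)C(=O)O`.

C5H4N2O2

Heavy atoms from the SMILES: 5 C, 2 N, 2 O.
Implicit hydrogens by atom environment:
  3 × C (aromatic): 1 H each → 3
  2 × N (aromatic): no H
  1 × C (aromatic): no H
  1 × C: no H
  1 × O: 1 H
  1 × O: no H
  Total hydrogens = 4.
Molecular formula: C5H4N2O2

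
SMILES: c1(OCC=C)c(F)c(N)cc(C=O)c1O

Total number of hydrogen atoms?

10

Hydrogens are implicit in SMILES; fill each atom to its normal valence:
  5 × C (aromatic): no H
  2 × C: 2 H each → 4
  2 × C: 1 H each → 2
  2 × O: no H
  1 × C (aromatic): 1 H
  1 × F: no H
  1 × N: 2 H
  1 × O: 1 H
  Total hydrogens = 10.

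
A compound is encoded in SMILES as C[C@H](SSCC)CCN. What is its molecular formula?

Heavy atoms from the SMILES: 6 C, 1 N, 2 S.
Implicit hydrogens by atom environment:
  3 × C: 2 H each → 6
  2 × C: 3 H each → 6
  2 × S: no H
  1 × C: 1 H
  1 × N: 2 H
  Total hydrogens = 15.
Molecular formula: C6H15NS2

C6H15NS2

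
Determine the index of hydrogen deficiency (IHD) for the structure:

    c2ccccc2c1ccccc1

8

Molecular formula from the SMILES: C12H10.
DoU = (2C + 2 + N − H − X)/2 = (2·12 + 2 + 0 − 10 − 0)/2 = 16/2 = 8.
(Structurally: 2 ring(s) + 6 π bond(s) = 8.)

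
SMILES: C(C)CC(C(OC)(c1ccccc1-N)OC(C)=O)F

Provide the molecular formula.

Heavy atoms from the SMILES: 14 C, 1 F, 1 N, 3 O.
Implicit hydrogens by atom environment:
  4 × C (aromatic): 1 H each → 4
  3 × C: 3 H each → 9
  3 × O: no H
  2 × C: 2 H each → 4
  2 × C: no H
  2 × C (aromatic): no H
  1 × C: 1 H
  1 × F: no H
  1 × N: 2 H
  Total hydrogens = 20.
Molecular formula: C14H20FNO3

C14H20FNO3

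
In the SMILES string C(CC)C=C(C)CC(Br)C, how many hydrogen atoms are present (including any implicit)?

Hydrogens are implicit in SMILES; fill each atom to its normal valence:
  3 × C: 3 H each → 9
  3 × C: 2 H each → 6
  2 × C: 1 H each → 2
  1 × Br: no H
  1 × C: no H
  Total hydrogens = 17.

17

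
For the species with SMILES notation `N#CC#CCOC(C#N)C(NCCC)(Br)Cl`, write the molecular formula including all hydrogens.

C10H11BrClN3O

Heavy atoms from the SMILES: 1 Br, 10 C, 1 Cl, 3 N, 1 O.
Implicit hydrogens by atom environment:
  5 × C: no H
  3 × C: 2 H each → 6
  2 × N: no H
  1 × Br: no H
  1 × C: 3 H
  1 × C: 1 H
  1 × Cl: no H
  1 × N: 1 H
  1 × O: no H
  Total hydrogens = 11.
Molecular formula: C10H11BrClN3O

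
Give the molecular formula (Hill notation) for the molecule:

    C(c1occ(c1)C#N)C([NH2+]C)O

Heavy atoms from the SMILES: 8 C, 2 N, 2 O.
Implicit hydrogens by atom environment:
  2 × C (aromatic): 1 H each → 2
  2 × C (aromatic): no H
  1 × C: 3 H
  1 × C: 2 H
  1 × C: 1 H
  1 × C: no H
  1 × N (charge +1): 2 H
  1 × N: no H
  1 × O: 1 H
  1 × O (aromatic): no H
  Total hydrogens = 11.
Net charge +1.
Molecular formula: C8H11N2O2+

C8H11N2O2+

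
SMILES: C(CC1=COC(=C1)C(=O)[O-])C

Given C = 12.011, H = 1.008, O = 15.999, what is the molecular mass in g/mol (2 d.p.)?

Molecular formula: C8H9O3-.
M = 8×12.011 + 9×1.008 + 3×15.999 = 153.16 g/mol.

153.16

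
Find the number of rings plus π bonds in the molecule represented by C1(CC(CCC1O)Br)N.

1

Molecular formula from the SMILES: C6H12BrNO.
DoU = (2C + 2 + N − H − X)/2 = (2·6 + 2 + 1 − 12 − 1)/2 = 2/2 = 1.
(Structurally: 1 ring(s) + 0 π bond(s) = 1.)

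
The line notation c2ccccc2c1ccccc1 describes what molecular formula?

Heavy atoms from the SMILES: 12 C.
Implicit hydrogens by atom environment:
  10 × C (aromatic): 1 H each → 10
  2 × C (aromatic): no H
  Total hydrogens = 10.
Molecular formula: C12H10

C12H10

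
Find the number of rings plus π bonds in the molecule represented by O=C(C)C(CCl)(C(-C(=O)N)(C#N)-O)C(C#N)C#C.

Molecular formula from the SMILES: C11H10ClN3O3.
DoU = (2C + 2 + N − H − X)/2 = (2·11 + 2 + 3 − 10 − 1)/2 = 16/2 = 8.
(Structurally: 0 ring(s) + 8 π bond(s) = 8.)

8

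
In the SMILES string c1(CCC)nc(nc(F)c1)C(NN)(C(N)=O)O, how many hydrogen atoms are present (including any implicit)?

Hydrogens are implicit in SMILES; fill each atom to its normal valence:
  3 × C (aromatic): no H
  2 × C: 2 H each → 4
  2 × C: no H
  2 × N: 2 H each → 4
  2 × N (aromatic): no H
  1 × C: 3 H
  1 × C (aromatic): 1 H
  1 × F: no H
  1 × N: 1 H
  1 × O: 1 H
  1 × O: no H
  Total hydrogens = 14.

14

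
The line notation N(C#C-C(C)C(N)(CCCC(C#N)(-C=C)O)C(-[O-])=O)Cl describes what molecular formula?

C13H17ClN3O3-

Heavy atoms from the SMILES: 13 C, 1 Cl, 3 N, 3 O.
Implicit hydrogens by atom environment:
  6 × C: no H
  4 × C: 2 H each → 8
  2 × C: 1 H each → 2
  1 × C: 3 H
  1 × Cl: no H
  1 × N: 2 H
  1 × N: 1 H
  1 × N: no H
  1 × O: 1 H
  1 × O: no H
  1 × O (charge -1): no H
  Total hydrogens = 17.
Net charge -1.
Molecular formula: C13H17ClN3O3-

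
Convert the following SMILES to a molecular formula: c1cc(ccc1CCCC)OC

C11H16O

Heavy atoms from the SMILES: 11 C, 1 O.
Implicit hydrogens by atom environment:
  4 × C (aromatic): 1 H each → 4
  3 × C: 2 H each → 6
  2 × C: 3 H each → 6
  2 × C (aromatic): no H
  1 × O: no H
  Total hydrogens = 16.
Molecular formula: C11H16O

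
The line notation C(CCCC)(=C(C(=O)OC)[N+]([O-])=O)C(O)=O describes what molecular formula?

C9H13NO6

Heavy atoms from the SMILES: 9 C, 1 N, 6 O.
Implicit hydrogens by atom environment:
  4 × C: no H
  4 × O: no H
  3 × C: 2 H each → 6
  2 × C: 3 H each → 6
  1 × N (charge +1): no H
  1 × O: 1 H
  1 × O (charge -1): no H
  Total hydrogens = 13.
Molecular formula: C9H13NO6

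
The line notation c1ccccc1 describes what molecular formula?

Heavy atoms from the SMILES: 6 C.
Implicit hydrogens by atom environment:
  6 × C (aromatic): 1 H each → 6
  Total hydrogens = 6.
Molecular formula: C6H6

C6H6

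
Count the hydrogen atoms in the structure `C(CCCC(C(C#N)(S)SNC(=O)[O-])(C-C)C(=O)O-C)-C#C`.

19

Hydrogens are implicit in SMILES; fill each atom to its normal valence:
  6 × C: no H
  5 × C: 2 H each → 10
  3 × O: no H
  2 × C: 3 H each → 6
  1 × C: 1 H
  1 × N: 1 H
  1 × N: no H
  1 × O (charge -1): no H
  1 × S: 1 H
  1 × S: no H
  Total hydrogens = 19.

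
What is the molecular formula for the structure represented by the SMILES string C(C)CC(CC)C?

Heavy atoms from the SMILES: 7 C.
Implicit hydrogens by atom environment:
  3 × C: 3 H each → 9
  3 × C: 2 H each → 6
  1 × C: 1 H
  Total hydrogens = 16.
Molecular formula: C7H16

C7H16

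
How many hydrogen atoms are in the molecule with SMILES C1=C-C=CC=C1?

Hydrogens are implicit in SMILES; fill each atom to its normal valence:
  6 × C (aromatic): 1 H each → 6
  Total hydrogens = 6.

6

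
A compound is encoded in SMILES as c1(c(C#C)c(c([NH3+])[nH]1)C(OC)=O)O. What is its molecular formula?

C8H9N2O3+

Heavy atoms from the SMILES: 8 C, 2 N, 3 O.
Implicit hydrogens by atom environment:
  4 × C (aromatic): no H
  2 × C: no H
  2 × O: no H
  1 × C: 3 H
  1 × C: 1 H
  1 × N (charge +1): 3 H
  1 × N (aromatic): 1 H
  1 × O: 1 H
  Total hydrogens = 9.
Net charge +1.
Molecular formula: C8H9N2O3+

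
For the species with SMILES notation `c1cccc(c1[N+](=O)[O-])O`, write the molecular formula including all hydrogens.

C6H5NO3

Heavy atoms from the SMILES: 6 C, 1 N, 3 O.
Implicit hydrogens by atom environment:
  4 × C (aromatic): 1 H each → 4
  2 × C (aromatic): no H
  1 × N (charge +1): no H
  1 × O: 1 H
  1 × O: no H
  1 × O (charge -1): no H
  Total hydrogens = 5.
Molecular formula: C6H5NO3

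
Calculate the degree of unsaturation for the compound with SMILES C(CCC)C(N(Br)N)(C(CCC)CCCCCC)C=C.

Molecular formula from the SMILES: C17H35BrN2.
DoU = (2C + 2 + N − H − X)/2 = (2·17 + 2 + 2 − 35 − 1)/2 = 2/2 = 1.
(Structurally: 0 ring(s) + 1 π bond(s) = 1.)

1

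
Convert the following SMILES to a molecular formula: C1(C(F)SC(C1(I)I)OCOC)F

C6H8F2I2O2S

Heavy atoms from the SMILES: 6 C, 2 F, 2 I, 2 O, 1 S.
Implicit hydrogens by atom environment:
  3 × C: 1 H each → 3
  2 × F: no H
  2 × I: no H
  2 × O: no H
  1 × C: 3 H
  1 × C: 2 H
  1 × C: no H
  1 × S: no H
  Total hydrogens = 8.
Molecular formula: C6H8F2I2O2S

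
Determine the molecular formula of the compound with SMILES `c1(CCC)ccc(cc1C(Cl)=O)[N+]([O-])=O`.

C10H10ClNO3

Heavy atoms from the SMILES: 10 C, 1 Cl, 1 N, 3 O.
Implicit hydrogens by atom environment:
  3 × C (aromatic): 1 H each → 3
  3 × C (aromatic): no H
  2 × C: 2 H each → 4
  2 × O: no H
  1 × C: 3 H
  1 × C: no H
  1 × Cl: no H
  1 × N (charge +1): no H
  1 × O (charge -1): no H
  Total hydrogens = 10.
Molecular formula: C10H10ClNO3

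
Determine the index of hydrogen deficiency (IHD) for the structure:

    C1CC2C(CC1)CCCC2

Molecular formula from the SMILES: C10H18.
DoU = (2C + 2 + N − H − X)/2 = (2·10 + 2 + 0 − 18 − 0)/2 = 4/2 = 2.
(Structurally: 2 ring(s) + 0 π bond(s) = 2.)

2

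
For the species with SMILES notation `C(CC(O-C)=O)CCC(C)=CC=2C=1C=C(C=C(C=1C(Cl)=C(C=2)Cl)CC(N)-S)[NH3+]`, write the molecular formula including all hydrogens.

C21H27Cl2N2O2S+

Heavy atoms from the SMILES: 21 C, 2 Cl, 2 N, 2 O, 1 S.
Implicit hydrogens by atom environment:
  7 × C (aromatic): no H
  5 × C: 2 H each → 10
  3 × C (aromatic): 1 H each → 3
  2 × C: 3 H each → 6
  2 × C: 1 H each → 2
  2 × C: no H
  2 × Cl: no H
  2 × O: no H
  1 × N (charge +1): 3 H
  1 × N: 2 H
  1 × S: 1 H
  Total hydrogens = 27.
Net charge +1.
Molecular formula: C21H27Cl2N2O2S+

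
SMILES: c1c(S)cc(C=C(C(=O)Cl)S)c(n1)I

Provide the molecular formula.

Heavy atoms from the SMILES: 8 C, 1 Cl, 1 I, 1 N, 1 O, 2 S.
Implicit hydrogens by atom environment:
  3 × C (aromatic): no H
  2 × C (aromatic): 1 H each → 2
  2 × C: no H
  2 × S: 1 H each → 2
  1 × C: 1 H
  1 × Cl: no H
  1 × I: no H
  1 × N (aromatic): no H
  1 × O: no H
  Total hydrogens = 5.
Molecular formula: C8H5ClINOS2

C8H5ClINOS2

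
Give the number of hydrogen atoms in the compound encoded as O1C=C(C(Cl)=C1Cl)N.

Hydrogens are implicit in SMILES; fill each atom to its normal valence:
  3 × C (aromatic): no H
  2 × Cl: no H
  1 × C (aromatic): 1 H
  1 × N: 2 H
  1 × O (aromatic): no H
  Total hydrogens = 3.

3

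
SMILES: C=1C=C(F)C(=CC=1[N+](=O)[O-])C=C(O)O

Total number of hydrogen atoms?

Hydrogens are implicit in SMILES; fill each atom to its normal valence:
  3 × C (aromatic): 1 H each → 3
  3 × C (aromatic): no H
  2 × O: 1 H each → 2
  1 × C: 1 H
  1 × C: no H
  1 × F: no H
  1 × N (charge +1): no H
  1 × O: no H
  1 × O (charge -1): no H
  Total hydrogens = 6.

6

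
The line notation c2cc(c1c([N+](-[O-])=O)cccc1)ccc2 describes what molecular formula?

Heavy atoms from the SMILES: 12 C, 1 N, 2 O.
Implicit hydrogens by atom environment:
  9 × C (aromatic): 1 H each → 9
  3 × C (aromatic): no H
  1 × N (charge +1): no H
  1 × O: no H
  1 × O (charge -1): no H
  Total hydrogens = 9.
Molecular formula: C12H9NO2

C12H9NO2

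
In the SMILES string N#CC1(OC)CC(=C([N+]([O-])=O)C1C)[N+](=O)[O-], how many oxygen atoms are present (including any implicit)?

The symbol for oxygen appears 5 times in the SMILES.

5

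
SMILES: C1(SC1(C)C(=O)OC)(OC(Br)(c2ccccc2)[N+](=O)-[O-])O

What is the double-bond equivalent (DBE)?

7

Molecular formula from the SMILES: C12H12BrNO6S.
DoU = (2C + 2 + N − H − X)/2 = (2·12 + 2 + 1 − 12 − 1)/2 = 14/2 = 7.
(Structurally: 2 ring(s) + 5 π bond(s) = 7.)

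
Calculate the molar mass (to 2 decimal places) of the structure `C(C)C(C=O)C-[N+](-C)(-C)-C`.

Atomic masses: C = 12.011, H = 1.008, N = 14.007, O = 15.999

144.24

Molecular formula: C8H18NO+.
M = 8×12.011 + 18×1.008 + 1×14.007 + 1×15.999 = 144.24 g/mol.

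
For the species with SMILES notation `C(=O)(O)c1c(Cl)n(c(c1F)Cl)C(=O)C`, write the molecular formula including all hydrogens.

C7H4Cl2FNO3

Heavy atoms from the SMILES: 7 C, 2 Cl, 1 F, 1 N, 3 O.
Implicit hydrogens by atom environment:
  4 × C (aromatic): no H
  2 × C: no H
  2 × Cl: no H
  2 × O: no H
  1 × C: 3 H
  1 × F: no H
  1 × N (aromatic): no H
  1 × O: 1 H
  Total hydrogens = 4.
Molecular formula: C7H4Cl2FNO3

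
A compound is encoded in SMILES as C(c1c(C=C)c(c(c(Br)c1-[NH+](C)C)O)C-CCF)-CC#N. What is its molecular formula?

C16H21BrFN2O+

Heavy atoms from the SMILES: 1 Br, 16 C, 1 F, 2 N, 1 O.
Implicit hydrogens by atom environment:
  6 × C: 2 H each → 12
  6 × C (aromatic): no H
  2 × C: 3 H each → 6
  1 × Br: no H
  1 × C: 1 H
  1 × C: no H
  1 × F: no H
  1 × N (charge +1): 1 H
  1 × N: no H
  1 × O: 1 H
  Total hydrogens = 21.
Net charge +1.
Molecular formula: C16H21BrFN2O+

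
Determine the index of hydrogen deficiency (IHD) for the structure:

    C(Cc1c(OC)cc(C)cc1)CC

Molecular formula from the SMILES: C12H18O.
DoU = (2C + 2 + N − H − X)/2 = (2·12 + 2 + 0 − 18 − 0)/2 = 8/2 = 4.
(Structurally: 1 ring(s) + 3 π bond(s) = 4.)

4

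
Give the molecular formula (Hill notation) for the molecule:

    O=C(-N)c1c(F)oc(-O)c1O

C5H4FNO4

Heavy atoms from the SMILES: 5 C, 1 F, 1 N, 4 O.
Implicit hydrogens by atom environment:
  4 × C (aromatic): no H
  2 × O: 1 H each → 2
  1 × C: no H
  1 × F: no H
  1 × N: 2 H
  1 × O (aromatic): no H
  1 × O: no H
  Total hydrogens = 4.
Molecular formula: C5H4FNO4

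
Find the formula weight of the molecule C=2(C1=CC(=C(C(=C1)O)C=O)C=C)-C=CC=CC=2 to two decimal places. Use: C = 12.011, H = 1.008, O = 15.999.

Molecular formula: C15H12O2.
M = 15×12.011 + 12×1.008 + 2×15.999 = 224.26 g/mol.

224.26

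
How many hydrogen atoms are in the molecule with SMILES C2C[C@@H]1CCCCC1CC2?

18

Hydrogens are implicit in SMILES; fill each atom to its normal valence:
  8 × C: 2 H each → 16
  2 × C: 1 H each → 2
  Total hydrogens = 18.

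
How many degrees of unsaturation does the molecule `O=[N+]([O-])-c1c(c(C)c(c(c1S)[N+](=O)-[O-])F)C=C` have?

7

Molecular formula from the SMILES: C9H7FN2O4S.
DoU = (2C + 2 + N − H − X)/2 = (2·9 + 2 + 2 − 7 − 1)/2 = 14/2 = 7.
(Structurally: 1 ring(s) + 6 π bond(s) = 7.)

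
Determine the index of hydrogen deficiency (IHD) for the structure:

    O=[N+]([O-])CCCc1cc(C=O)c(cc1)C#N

Molecular formula from the SMILES: C11H10N2O3.
DoU = (2C + 2 + N − H − X)/2 = (2·11 + 2 + 2 − 10 − 0)/2 = 16/2 = 8.
(Structurally: 1 ring(s) + 7 π bond(s) = 8.)

8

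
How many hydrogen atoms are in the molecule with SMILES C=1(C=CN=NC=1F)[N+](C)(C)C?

Hydrogens are implicit in SMILES; fill each atom to its normal valence:
  3 × C: 3 H each → 9
  2 × C (aromatic): 1 H each → 2
  2 × C (aromatic): no H
  2 × N (aromatic): no H
  1 × F: no H
  1 × N (charge +1): no H
  Total hydrogens = 11.

11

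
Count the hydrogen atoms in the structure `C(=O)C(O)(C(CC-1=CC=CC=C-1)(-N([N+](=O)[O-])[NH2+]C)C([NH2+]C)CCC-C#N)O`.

Hydrogens are implicit in SMILES; fill each atom to its normal valence:
  5 × C (aromatic): 1 H each → 5
  4 × C: 2 H each → 8
  3 × C: no H
  2 × C: 3 H each → 6
  2 × C: 1 H each → 2
  2 × N (charge +1): 2 H each → 4
  2 × N: no H
  2 × O: 1 H each → 2
  2 × O: no H
  1 × C (aromatic): no H
  1 × N (charge +1): no H
  1 × O (charge -1): no H
  Total hydrogens = 27.

27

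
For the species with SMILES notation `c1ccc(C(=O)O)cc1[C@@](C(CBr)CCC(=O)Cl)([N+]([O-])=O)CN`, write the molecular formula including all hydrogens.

C14H16BrClN2O5

Heavy atoms from the SMILES: 1 Br, 14 C, 1 Cl, 2 N, 5 O.
Implicit hydrogens by atom environment:
  4 × C: 2 H each → 8
  4 × C (aromatic): 1 H each → 4
  3 × C: no H
  3 × O: no H
  2 × C (aromatic): no H
  1 × Br: no H
  1 × C: 1 H
  1 × Cl: no H
  1 × N: 2 H
  1 × N (charge +1): no H
  1 × O: 1 H
  1 × O (charge -1): no H
  Total hydrogens = 16.
Molecular formula: C14H16BrClN2O5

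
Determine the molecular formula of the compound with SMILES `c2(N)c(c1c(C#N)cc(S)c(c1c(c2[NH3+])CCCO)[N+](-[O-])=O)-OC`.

C15H17N4O4S+

Heavy atoms from the SMILES: 15 C, 4 N, 4 O, 1 S.
Implicit hydrogens by atom environment:
  9 × C (aromatic): no H
  3 × C: 2 H each → 6
  2 × O: no H
  1 × C: 3 H
  1 × C (aromatic): 1 H
  1 × C: no H
  1 × N (charge +1): 3 H
  1 × N: 2 H
  1 × N: no H
  1 × N (charge +1): no H
  1 × O: 1 H
  1 × O (charge -1): no H
  1 × S: 1 H
  Total hydrogens = 17.
Net charge +1.
Molecular formula: C15H17N4O4S+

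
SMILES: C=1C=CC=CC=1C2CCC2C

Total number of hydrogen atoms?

14

Hydrogens are implicit in SMILES; fill each atom to its normal valence:
  5 × C (aromatic): 1 H each → 5
  2 × C: 2 H each → 4
  2 × C: 1 H each → 2
  1 × C: 3 H
  1 × C (aromatic): no H
  Total hydrogens = 14.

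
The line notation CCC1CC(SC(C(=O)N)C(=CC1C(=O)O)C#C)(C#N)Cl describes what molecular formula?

C14H15ClN2O3S

Heavy atoms from the SMILES: 14 C, 1 Cl, 2 N, 3 O, 1 S.
Implicit hydrogens by atom environment:
  6 × C: no H
  5 × C: 1 H each → 5
  2 × C: 2 H each → 4
  2 × O: no H
  1 × C: 3 H
  1 × Cl: no H
  1 × N: 2 H
  1 × N: no H
  1 × O: 1 H
  1 × S: no H
  Total hydrogens = 15.
Molecular formula: C14H15ClN2O3S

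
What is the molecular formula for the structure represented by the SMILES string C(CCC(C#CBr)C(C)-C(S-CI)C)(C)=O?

Heavy atoms from the SMILES: 1 Br, 12 C, 1 I, 1 O, 1 S.
Implicit hydrogens by atom environment:
  3 × C: 3 H each → 9
  3 × C: 2 H each → 6
  3 × C: 1 H each → 3
  3 × C: no H
  1 × Br: no H
  1 × I: no H
  1 × O: no H
  1 × S: no H
  Total hydrogens = 18.
Molecular formula: C12H18BrIOS

C12H18BrIOS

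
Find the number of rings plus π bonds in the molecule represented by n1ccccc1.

Molecular formula from the SMILES: C5H5N.
DoU = (2C + 2 + N − H − X)/2 = (2·5 + 2 + 1 − 5 − 0)/2 = 8/2 = 4.
(Structurally: 1 ring(s) + 3 π bond(s) = 4.)

4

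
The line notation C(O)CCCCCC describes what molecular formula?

C7H16O

Heavy atoms from the SMILES: 7 C, 1 O.
Implicit hydrogens by atom environment:
  6 × C: 2 H each → 12
  1 × C: 3 H
  1 × O: 1 H
  Total hydrogens = 16.
Molecular formula: C7H16O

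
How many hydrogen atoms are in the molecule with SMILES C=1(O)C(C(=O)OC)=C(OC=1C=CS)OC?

10

Hydrogens are implicit in SMILES; fill each atom to its normal valence:
  4 × C (aromatic): no H
  3 × O: no H
  2 × C: 3 H each → 6
  2 × C: 1 H each → 2
  1 × C: no H
  1 × O: 1 H
  1 × O (aromatic): no H
  1 × S: 1 H
  Total hydrogens = 10.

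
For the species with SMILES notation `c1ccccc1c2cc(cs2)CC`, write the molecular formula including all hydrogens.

Heavy atoms from the SMILES: 12 C, 1 S.
Implicit hydrogens by atom environment:
  7 × C (aromatic): 1 H each → 7
  3 × C (aromatic): no H
  1 × C: 3 H
  1 × C: 2 H
  1 × S (aromatic): no H
  Total hydrogens = 12.
Molecular formula: C12H12S

C12H12S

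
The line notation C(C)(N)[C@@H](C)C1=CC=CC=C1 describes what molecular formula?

Heavy atoms from the SMILES: 10 C, 1 N.
Implicit hydrogens by atom environment:
  5 × C (aromatic): 1 H each → 5
  2 × C: 3 H each → 6
  2 × C: 1 H each → 2
  1 × C (aromatic): no H
  1 × N: 2 H
  Total hydrogens = 15.
Molecular formula: C10H15N

C10H15N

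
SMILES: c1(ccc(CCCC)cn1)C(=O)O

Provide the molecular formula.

C10H13NO2

Heavy atoms from the SMILES: 10 C, 1 N, 2 O.
Implicit hydrogens by atom environment:
  3 × C: 2 H each → 6
  3 × C (aromatic): 1 H each → 3
  2 × C (aromatic): no H
  1 × C: 3 H
  1 × C: no H
  1 × N (aromatic): no H
  1 × O: 1 H
  1 × O: no H
  Total hydrogens = 13.
Molecular formula: C10H13NO2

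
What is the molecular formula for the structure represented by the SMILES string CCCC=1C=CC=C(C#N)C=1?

C10H11N

Heavy atoms from the SMILES: 10 C, 1 N.
Implicit hydrogens by atom environment:
  4 × C (aromatic): 1 H each → 4
  2 × C: 2 H each → 4
  2 × C (aromatic): no H
  1 × C: 3 H
  1 × C: no H
  1 × N: no H
  Total hydrogens = 11.
Molecular formula: C10H11N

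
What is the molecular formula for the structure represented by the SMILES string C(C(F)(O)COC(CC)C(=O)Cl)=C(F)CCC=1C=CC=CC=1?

C16H19ClF2O3

Heavy atoms from the SMILES: 16 C, 1 Cl, 2 F, 3 O.
Implicit hydrogens by atom environment:
  5 × C (aromatic): 1 H each → 5
  4 × C: 2 H each → 8
  3 × C: no H
  2 × C: 1 H each → 2
  2 × F: no H
  2 × O: no H
  1 × C: 3 H
  1 × C (aromatic): no H
  1 × Cl: no H
  1 × O: 1 H
  Total hydrogens = 19.
Molecular formula: C16H19ClF2O3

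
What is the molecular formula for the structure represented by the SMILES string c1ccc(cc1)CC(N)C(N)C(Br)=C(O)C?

Heavy atoms from the SMILES: 1 Br, 12 C, 2 N, 1 O.
Implicit hydrogens by atom environment:
  5 × C (aromatic): 1 H each → 5
  2 × C: 1 H each → 2
  2 × C: no H
  2 × N: 2 H each → 4
  1 × Br: no H
  1 × C: 3 H
  1 × C: 2 H
  1 × C (aromatic): no H
  1 × O: 1 H
  Total hydrogens = 17.
Molecular formula: C12H17BrN2O

C12H17BrN2O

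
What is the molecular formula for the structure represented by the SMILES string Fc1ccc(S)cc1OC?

Heavy atoms from the SMILES: 7 C, 1 F, 1 O, 1 S.
Implicit hydrogens by atom environment:
  3 × C (aromatic): 1 H each → 3
  3 × C (aromatic): no H
  1 × C: 3 H
  1 × F: no H
  1 × O: no H
  1 × S: 1 H
  Total hydrogens = 7.
Molecular formula: C7H7FOS

C7H7FOS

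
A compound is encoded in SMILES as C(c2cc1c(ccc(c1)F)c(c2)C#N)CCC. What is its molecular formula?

Heavy atoms from the SMILES: 15 C, 1 F, 1 N.
Implicit hydrogens by atom environment:
  5 × C (aromatic): 1 H each → 5
  5 × C (aromatic): no H
  3 × C: 2 H each → 6
  1 × C: 3 H
  1 × C: no H
  1 × F: no H
  1 × N: no H
  Total hydrogens = 14.
Molecular formula: C15H14FN

C15H14FN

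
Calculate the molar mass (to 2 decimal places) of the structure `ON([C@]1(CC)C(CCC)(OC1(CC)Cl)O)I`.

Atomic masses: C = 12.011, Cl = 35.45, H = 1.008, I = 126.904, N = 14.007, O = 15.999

363.62

Molecular formula: C10H19ClINO3.
M = 10×12.011 + 1×35.45 + 19×1.008 + 1×126.904 + 1×14.007 + 3×15.999 = 363.62 g/mol.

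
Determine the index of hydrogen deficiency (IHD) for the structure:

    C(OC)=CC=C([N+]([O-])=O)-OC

3

Molecular formula from the SMILES: C6H9NO4.
DoU = (2C + 2 + N − H − X)/2 = (2·6 + 2 + 1 − 9 − 0)/2 = 6/2 = 3.
(Structurally: 0 ring(s) + 3 π bond(s) = 3.)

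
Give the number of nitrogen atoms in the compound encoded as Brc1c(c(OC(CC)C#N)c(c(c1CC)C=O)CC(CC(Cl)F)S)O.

The symbol for nitrogen appears 1 time in the SMILES.

1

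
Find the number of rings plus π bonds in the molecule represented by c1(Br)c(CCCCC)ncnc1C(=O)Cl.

Molecular formula from the SMILES: C10H12BrClN2O.
DoU = (2C + 2 + N − H − X)/2 = (2·10 + 2 + 2 − 12 − 2)/2 = 10/2 = 5.
(Structurally: 1 ring(s) + 4 π bond(s) = 5.)

5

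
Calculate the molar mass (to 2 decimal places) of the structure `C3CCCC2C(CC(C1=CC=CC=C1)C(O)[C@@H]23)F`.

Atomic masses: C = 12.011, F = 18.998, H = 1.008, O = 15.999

Molecular formula: C16H21FO.
M = 16×12.011 + 1×18.998 + 21×1.008 + 1×15.999 = 248.34 g/mol.

248.34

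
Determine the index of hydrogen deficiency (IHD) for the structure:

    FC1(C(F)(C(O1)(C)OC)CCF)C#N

3

Molecular formula from the SMILES: C8H10F3NO2.
DoU = (2C + 2 + N − H − X)/2 = (2·8 + 2 + 1 − 10 − 3)/2 = 6/2 = 3.
(Structurally: 1 ring(s) + 2 π bond(s) = 3.)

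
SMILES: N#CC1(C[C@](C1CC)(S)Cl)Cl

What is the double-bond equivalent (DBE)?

3

Molecular formula from the SMILES: C7H9Cl2NS.
DoU = (2C + 2 + N − H − X)/2 = (2·7 + 2 + 1 − 9 − 2)/2 = 6/2 = 3.
(Structurally: 1 ring(s) + 2 π bond(s) = 3.)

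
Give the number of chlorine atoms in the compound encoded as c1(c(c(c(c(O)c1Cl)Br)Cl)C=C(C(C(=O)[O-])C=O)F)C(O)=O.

The symbol for chlorine appears 2 times in the SMILES.

2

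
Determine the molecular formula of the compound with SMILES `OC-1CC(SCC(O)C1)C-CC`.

C9H18O2S

Heavy atoms from the SMILES: 9 C, 2 O, 1 S.
Implicit hydrogens by atom environment:
  5 × C: 2 H each → 10
  3 × C: 1 H each → 3
  2 × O: 1 H each → 2
  1 × C: 3 H
  1 × S: no H
  Total hydrogens = 18.
Molecular formula: C9H18O2S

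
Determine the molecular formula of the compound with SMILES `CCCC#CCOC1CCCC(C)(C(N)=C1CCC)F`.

C17H28FNO

Heavy atoms from the SMILES: 17 C, 1 F, 1 N, 1 O.
Implicit hydrogens by atom environment:
  8 × C: 2 H each → 16
  5 × C: no H
  3 × C: 3 H each → 9
  1 × C: 1 H
  1 × F: no H
  1 × N: 2 H
  1 × O: no H
  Total hydrogens = 28.
Molecular formula: C17H28FNO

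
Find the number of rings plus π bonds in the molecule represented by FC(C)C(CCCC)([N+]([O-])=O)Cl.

1

Molecular formula from the SMILES: C7H13ClFNO2.
DoU = (2C + 2 + N − H − X)/2 = (2·7 + 2 + 1 − 13 − 2)/2 = 2/2 = 1.
(Structurally: 0 ring(s) + 1 π bond(s) = 1.)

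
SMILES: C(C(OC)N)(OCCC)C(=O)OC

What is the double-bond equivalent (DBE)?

1

Molecular formula from the SMILES: C8H17NO4.
DoU = (2C + 2 + N − H − X)/2 = (2·8 + 2 + 1 − 17 − 0)/2 = 2/2 = 1.
(Structurally: 0 ring(s) + 1 π bond(s) = 1.)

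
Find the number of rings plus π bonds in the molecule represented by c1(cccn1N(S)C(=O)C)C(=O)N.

Molecular formula from the SMILES: C7H9N3O2S.
DoU = (2C + 2 + N − H − X)/2 = (2·7 + 2 + 3 − 9 − 0)/2 = 10/2 = 5.
(Structurally: 1 ring(s) + 4 π bond(s) = 5.)

5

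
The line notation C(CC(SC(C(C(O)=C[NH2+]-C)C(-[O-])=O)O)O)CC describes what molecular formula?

Heavy atoms from the SMILES: 11 C, 1 N, 5 O, 1 S.
Implicit hydrogens by atom environment:
  4 × C: 1 H each → 4
  3 × C: 2 H each → 6
  3 × O: 1 H each → 3
  2 × C: 3 H each → 6
  2 × C: no H
  1 × N (charge +1): 2 H
  1 × O: no H
  1 × O (charge -1): no H
  1 × S: no H
  Total hydrogens = 21.
Molecular formula: C11H21NO5S

C11H21NO5S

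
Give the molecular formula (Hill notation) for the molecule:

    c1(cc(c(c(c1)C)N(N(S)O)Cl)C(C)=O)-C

Heavy atoms from the SMILES: 10 C, 1 Cl, 2 N, 2 O, 1 S.
Implicit hydrogens by atom environment:
  4 × C (aromatic): no H
  3 × C: 3 H each → 9
  2 × C (aromatic): 1 H each → 2
  2 × N: no H
  1 × C: no H
  1 × Cl: no H
  1 × O: 1 H
  1 × O: no H
  1 × S: 1 H
  Total hydrogens = 13.
Molecular formula: C10H13ClN2O2S

C10H13ClN2O2S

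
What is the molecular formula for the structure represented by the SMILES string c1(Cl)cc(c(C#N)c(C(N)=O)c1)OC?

C9H7ClN2O2

Heavy atoms from the SMILES: 9 C, 1 Cl, 2 N, 2 O.
Implicit hydrogens by atom environment:
  4 × C (aromatic): no H
  2 × C (aromatic): 1 H each → 2
  2 × C: no H
  2 × O: no H
  1 × C: 3 H
  1 × Cl: no H
  1 × N: 2 H
  1 × N: no H
  Total hydrogens = 7.
Molecular formula: C9H7ClN2O2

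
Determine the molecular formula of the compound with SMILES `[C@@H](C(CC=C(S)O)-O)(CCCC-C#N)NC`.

Heavy atoms from the SMILES: 11 C, 2 N, 2 O, 1 S.
Implicit hydrogens by atom environment:
  5 × C: 2 H each → 10
  3 × C: 1 H each → 3
  2 × C: no H
  2 × O: 1 H each → 2
  1 × C: 3 H
  1 × N: 1 H
  1 × N: no H
  1 × S: 1 H
  Total hydrogens = 20.
Molecular formula: C11H20N2O2S

C11H20N2O2S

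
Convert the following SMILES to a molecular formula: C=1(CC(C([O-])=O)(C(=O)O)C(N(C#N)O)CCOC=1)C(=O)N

C11H12N3O7-

Heavy atoms from the SMILES: 11 C, 3 N, 7 O.
Implicit hydrogens by atom environment:
  6 × C: no H
  4 × O: no H
  3 × C: 2 H each → 6
  2 × C: 1 H each → 2
  2 × N: no H
  2 × O: 1 H each → 2
  1 × N: 2 H
  1 × O (charge -1): no H
  Total hydrogens = 12.
Net charge -1.
Molecular formula: C11H12N3O7-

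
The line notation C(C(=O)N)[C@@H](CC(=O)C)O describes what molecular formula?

C6H11NO3

Heavy atoms from the SMILES: 6 C, 1 N, 3 O.
Implicit hydrogens by atom environment:
  2 × C: 2 H each → 4
  2 × C: no H
  2 × O: no H
  1 × C: 3 H
  1 × C: 1 H
  1 × N: 2 H
  1 × O: 1 H
  Total hydrogens = 11.
Molecular formula: C6H11NO3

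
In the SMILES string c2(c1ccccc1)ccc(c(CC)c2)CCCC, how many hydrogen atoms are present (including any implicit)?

Hydrogens are implicit in SMILES; fill each atom to its normal valence:
  8 × C (aromatic): 1 H each → 8
  4 × C: 2 H each → 8
  4 × C (aromatic): no H
  2 × C: 3 H each → 6
  Total hydrogens = 22.

22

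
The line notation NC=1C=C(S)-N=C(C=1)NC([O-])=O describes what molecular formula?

Heavy atoms from the SMILES: 6 C, 3 N, 2 O, 1 S.
Implicit hydrogens by atom environment:
  3 × C (aromatic): no H
  2 × C (aromatic): 1 H each → 2
  1 × C: no H
  1 × N: 2 H
  1 × N: 1 H
  1 × N (aromatic): no H
  1 × O: no H
  1 × O (charge -1): no H
  1 × S: 1 H
  Total hydrogens = 6.
Net charge -1.
Molecular formula: C6H6N3O2S-

C6H6N3O2S-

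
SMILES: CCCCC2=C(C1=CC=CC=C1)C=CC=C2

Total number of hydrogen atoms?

Hydrogens are implicit in SMILES; fill each atom to its normal valence:
  9 × C (aromatic): 1 H each → 9
  3 × C: 2 H each → 6
  3 × C (aromatic): no H
  1 × C: 3 H
  Total hydrogens = 18.

18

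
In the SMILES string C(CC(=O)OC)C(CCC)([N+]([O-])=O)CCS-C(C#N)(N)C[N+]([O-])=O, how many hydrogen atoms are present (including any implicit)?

22

Hydrogens are implicit in SMILES; fill each atom to its normal valence:
  7 × C: 2 H each → 14
  4 × C: no H
  4 × O: no H
  2 × C: 3 H each → 6
  2 × N (charge +1): no H
  2 × O (charge -1): no H
  1 × N: 2 H
  1 × N: no H
  1 × S: no H
  Total hydrogens = 22.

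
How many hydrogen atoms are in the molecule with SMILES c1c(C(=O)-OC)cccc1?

Hydrogens are implicit in SMILES; fill each atom to its normal valence:
  5 × C (aromatic): 1 H each → 5
  2 × O: no H
  1 × C: 3 H
  1 × C (aromatic): no H
  1 × C: no H
  Total hydrogens = 8.

8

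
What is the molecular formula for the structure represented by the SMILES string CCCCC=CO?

Heavy atoms from the SMILES: 6 C, 1 O.
Implicit hydrogens by atom environment:
  3 × C: 2 H each → 6
  2 × C: 1 H each → 2
  1 × C: 3 H
  1 × O: 1 H
  Total hydrogens = 12.
Molecular formula: C6H12O

C6H12O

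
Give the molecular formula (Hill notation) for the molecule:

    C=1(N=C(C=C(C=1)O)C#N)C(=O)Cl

Heavy atoms from the SMILES: 7 C, 1 Cl, 2 N, 2 O.
Implicit hydrogens by atom environment:
  3 × C (aromatic): no H
  2 × C (aromatic): 1 H each → 2
  2 × C: no H
  1 × Cl: no H
  1 × N (aromatic): no H
  1 × N: no H
  1 × O: 1 H
  1 × O: no H
  Total hydrogens = 3.
Molecular formula: C7H3ClN2O2

C7H3ClN2O2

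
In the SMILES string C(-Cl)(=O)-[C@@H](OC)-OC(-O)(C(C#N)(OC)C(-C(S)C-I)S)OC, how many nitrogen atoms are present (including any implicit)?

1

The symbol for nitrogen appears 1 time in the SMILES.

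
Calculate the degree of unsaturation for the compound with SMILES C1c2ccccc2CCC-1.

Molecular formula from the SMILES: C10H12.
DoU = (2C + 2 + N − H − X)/2 = (2·10 + 2 + 0 − 12 − 0)/2 = 10/2 = 5.
(Structurally: 2 ring(s) + 3 π bond(s) = 5.)

5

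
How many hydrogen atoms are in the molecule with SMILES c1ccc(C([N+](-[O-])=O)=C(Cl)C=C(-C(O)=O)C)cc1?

Hydrogens are implicit in SMILES; fill each atom to its normal valence:
  5 × C (aromatic): 1 H each → 5
  4 × C: no H
  2 × O: no H
  1 × C: 3 H
  1 × C: 1 H
  1 × C (aromatic): no H
  1 × Cl: no H
  1 × N (charge +1): no H
  1 × O: 1 H
  1 × O (charge -1): no H
  Total hydrogens = 10.

10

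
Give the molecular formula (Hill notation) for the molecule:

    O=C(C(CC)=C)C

Heavy atoms from the SMILES: 6 C, 1 O.
Implicit hydrogens by atom environment:
  2 × C: 3 H each → 6
  2 × C: 2 H each → 4
  2 × C: no H
  1 × O: no H
  Total hydrogens = 10.
Molecular formula: C6H10O

C6H10O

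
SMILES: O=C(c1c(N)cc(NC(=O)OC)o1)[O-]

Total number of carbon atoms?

The symbol for carbon appears 7 times in the SMILES. Lowercase c denotes aromatic carbon and counts toward C.

7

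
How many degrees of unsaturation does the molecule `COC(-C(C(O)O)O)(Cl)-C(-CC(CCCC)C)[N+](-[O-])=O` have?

Molecular formula from the SMILES: C12H24ClNO6.
DoU = (2C + 2 + N − H − X)/2 = (2·12 + 2 + 1 − 24 − 1)/2 = 2/2 = 1.
(Structurally: 0 ring(s) + 1 π bond(s) = 1.)

1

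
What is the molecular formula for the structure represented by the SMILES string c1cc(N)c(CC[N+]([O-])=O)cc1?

Heavy atoms from the SMILES: 8 C, 2 N, 2 O.
Implicit hydrogens by atom environment:
  4 × C (aromatic): 1 H each → 4
  2 × C: 2 H each → 4
  2 × C (aromatic): no H
  1 × N: 2 H
  1 × N (charge +1): no H
  1 × O: no H
  1 × O (charge -1): no H
  Total hydrogens = 10.
Molecular formula: C8H10N2O2

C8H10N2O2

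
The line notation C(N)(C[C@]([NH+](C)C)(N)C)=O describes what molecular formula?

C6H16N3O+

Heavy atoms from the SMILES: 6 C, 3 N, 1 O.
Implicit hydrogens by atom environment:
  3 × C: 3 H each → 9
  2 × C: no H
  2 × N: 2 H each → 4
  1 × C: 2 H
  1 × N (charge +1): 1 H
  1 × O: no H
  Total hydrogens = 16.
Net charge +1.
Molecular formula: C6H16N3O+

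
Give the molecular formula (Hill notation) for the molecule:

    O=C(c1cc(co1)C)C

Heavy atoms from the SMILES: 7 C, 2 O.
Implicit hydrogens by atom environment:
  2 × C: 3 H each → 6
  2 × C (aromatic): 1 H each → 2
  2 × C (aromatic): no H
  1 × C: no H
  1 × O (aromatic): no H
  1 × O: no H
  Total hydrogens = 8.
Molecular formula: C7H8O2

C7H8O2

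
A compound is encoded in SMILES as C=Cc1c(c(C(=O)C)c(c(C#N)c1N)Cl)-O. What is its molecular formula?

C11H9ClN2O2

Heavy atoms from the SMILES: 11 C, 1 Cl, 2 N, 2 O.
Implicit hydrogens by atom environment:
  6 × C (aromatic): no H
  2 × C: no H
  1 × C: 3 H
  1 × C: 2 H
  1 × C: 1 H
  1 × Cl: no H
  1 × N: 2 H
  1 × N: no H
  1 × O: 1 H
  1 × O: no H
  Total hydrogens = 9.
Molecular formula: C11H9ClN2O2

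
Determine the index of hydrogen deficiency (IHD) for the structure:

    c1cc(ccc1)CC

4

Molecular formula from the SMILES: C8H10.
DoU = (2C + 2 + N − H − X)/2 = (2·8 + 2 + 0 − 10 − 0)/2 = 8/2 = 4.
(Structurally: 1 ring(s) + 3 π bond(s) = 4.)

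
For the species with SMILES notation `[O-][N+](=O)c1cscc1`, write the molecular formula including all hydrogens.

C4H3NO2S

Heavy atoms from the SMILES: 4 C, 1 N, 2 O, 1 S.
Implicit hydrogens by atom environment:
  3 × C (aromatic): 1 H each → 3
  1 × C (aromatic): no H
  1 × N (charge +1): no H
  1 × O: no H
  1 × O (charge -1): no H
  1 × S (aromatic): no H
  Total hydrogens = 3.
Molecular formula: C4H3NO2S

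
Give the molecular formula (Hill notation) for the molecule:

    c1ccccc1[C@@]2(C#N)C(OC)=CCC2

Heavy atoms from the SMILES: 13 C, 1 N, 1 O.
Implicit hydrogens by atom environment:
  5 × C (aromatic): 1 H each → 5
  3 × C: no H
  2 × C: 2 H each → 4
  1 × C: 3 H
  1 × C: 1 H
  1 × C (aromatic): no H
  1 × N: no H
  1 × O: no H
  Total hydrogens = 13.
Molecular formula: C13H13NO

C13H13NO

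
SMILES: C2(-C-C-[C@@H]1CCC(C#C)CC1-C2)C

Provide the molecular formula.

Heavy atoms from the SMILES: 13 C.
Implicit hydrogens by atom environment:
  6 × C: 2 H each → 12
  5 × C: 1 H each → 5
  1 × C: 3 H
  1 × C: no H
  Total hydrogens = 20.
Molecular formula: C13H20

C13H20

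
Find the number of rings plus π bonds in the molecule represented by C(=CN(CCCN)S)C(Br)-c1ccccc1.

5

Molecular formula from the SMILES: C12H17BrN2S.
DoU = (2C + 2 + N − H − X)/2 = (2·12 + 2 + 2 − 17 − 1)/2 = 10/2 = 5.
(Structurally: 1 ring(s) + 4 π bond(s) = 5.)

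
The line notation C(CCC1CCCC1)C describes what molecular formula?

C9H18

Heavy atoms from the SMILES: 9 C.
Implicit hydrogens by atom environment:
  7 × C: 2 H each → 14
  1 × C: 3 H
  1 × C: 1 H
  Total hydrogens = 18.
Molecular formula: C9H18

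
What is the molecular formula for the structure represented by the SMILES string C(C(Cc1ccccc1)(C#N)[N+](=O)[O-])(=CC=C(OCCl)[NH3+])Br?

C14H14BrClN3O3+

Heavy atoms from the SMILES: 1 Br, 14 C, 1 Cl, 3 N, 3 O.
Implicit hydrogens by atom environment:
  5 × C (aromatic): 1 H each → 5
  4 × C: no H
  2 × C: 2 H each → 4
  2 × C: 1 H each → 2
  2 × O: no H
  1 × Br: no H
  1 × C (aromatic): no H
  1 × Cl: no H
  1 × N (charge +1): 3 H
  1 × N: no H
  1 × N (charge +1): no H
  1 × O (charge -1): no H
  Total hydrogens = 14.
Net charge +1.
Molecular formula: C14H14BrClN3O3+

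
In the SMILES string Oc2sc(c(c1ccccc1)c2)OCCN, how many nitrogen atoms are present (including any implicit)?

1

The symbol for nitrogen appears 1 time in the SMILES.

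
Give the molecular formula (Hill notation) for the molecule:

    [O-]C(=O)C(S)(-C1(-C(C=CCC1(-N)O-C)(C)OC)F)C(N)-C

C13H22FN2O4S-

Heavy atoms from the SMILES: 13 C, 1 F, 2 N, 4 O, 1 S.
Implicit hydrogens by atom environment:
  5 × C: no H
  4 × C: 3 H each → 12
  3 × C: 1 H each → 3
  3 × O: no H
  2 × N: 2 H each → 4
  1 × C: 2 H
  1 × F: no H
  1 × O (charge -1): no H
  1 × S: 1 H
  Total hydrogens = 22.
Net charge -1.
Molecular formula: C13H22FN2O4S-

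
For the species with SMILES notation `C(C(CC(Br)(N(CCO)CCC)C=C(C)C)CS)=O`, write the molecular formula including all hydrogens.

Heavy atoms from the SMILES: 1 Br, 14 C, 1 N, 2 O, 1 S.
Implicit hydrogens by atom environment:
  6 × C: 2 H each → 12
  3 × C: 3 H each → 9
  3 × C: 1 H each → 3
  2 × C: no H
  1 × Br: no H
  1 × N: no H
  1 × O: 1 H
  1 × O: no H
  1 × S: 1 H
  Total hydrogens = 26.
Molecular formula: C14H26BrNO2S

C14H26BrNO2S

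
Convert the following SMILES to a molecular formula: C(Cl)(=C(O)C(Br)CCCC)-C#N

C8H11BrClNO

Heavy atoms from the SMILES: 1 Br, 8 C, 1 Cl, 1 N, 1 O.
Implicit hydrogens by atom environment:
  3 × C: 2 H each → 6
  3 × C: no H
  1 × Br: no H
  1 × C: 3 H
  1 × C: 1 H
  1 × Cl: no H
  1 × N: no H
  1 × O: 1 H
  Total hydrogens = 11.
Molecular formula: C8H11BrClNO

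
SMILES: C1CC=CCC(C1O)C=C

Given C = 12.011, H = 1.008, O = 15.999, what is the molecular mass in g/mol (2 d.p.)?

Molecular formula: C9H14O.
M = 9×12.011 + 14×1.008 + 1×15.999 = 138.21 g/mol.

138.21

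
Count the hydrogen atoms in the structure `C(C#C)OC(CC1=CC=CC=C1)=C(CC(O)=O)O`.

Hydrogens are implicit in SMILES; fill each atom to its normal valence:
  5 × C (aromatic): 1 H each → 5
  4 × C: no H
  3 × C: 2 H each → 6
  2 × O: 1 H each → 2
  2 × O: no H
  1 × C: 1 H
  1 × C (aromatic): no H
  Total hydrogens = 14.

14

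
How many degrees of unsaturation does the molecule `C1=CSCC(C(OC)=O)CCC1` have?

Molecular formula from the SMILES: C9H14O2S.
DoU = (2C + 2 + N − H − X)/2 = (2·9 + 2 + 0 − 14 − 0)/2 = 6/2 = 3.
(Structurally: 1 ring(s) + 2 π bond(s) = 3.)

3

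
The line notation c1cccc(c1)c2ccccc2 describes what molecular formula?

C12H10

Heavy atoms from the SMILES: 12 C.
Implicit hydrogens by atom environment:
  10 × C (aromatic): 1 H each → 10
  2 × C (aromatic): no H
  Total hydrogens = 10.
Molecular formula: C12H10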